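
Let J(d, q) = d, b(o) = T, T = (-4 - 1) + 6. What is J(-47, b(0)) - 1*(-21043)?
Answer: 20996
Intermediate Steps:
T = 1 (T = -5 + 6 = 1)
b(o) = 1
J(-47, b(0)) - 1*(-21043) = -47 - 1*(-21043) = -47 + 21043 = 20996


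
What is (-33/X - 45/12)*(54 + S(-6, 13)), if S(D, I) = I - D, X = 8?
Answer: -4599/8 ≈ -574.88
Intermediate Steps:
(-33/X - 45/12)*(54 + S(-6, 13)) = (-33/8 - 45/12)*(54 + (13 - 1*(-6))) = (-33*⅛ - 45*1/12)*(54 + (13 + 6)) = (-33/8 - 15/4)*(54 + 19) = -63/8*73 = -4599/8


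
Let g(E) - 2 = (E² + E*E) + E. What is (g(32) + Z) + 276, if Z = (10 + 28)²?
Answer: 3802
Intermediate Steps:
g(E) = 2 + E + 2*E² (g(E) = 2 + ((E² + E*E) + E) = 2 + ((E² + E²) + E) = 2 + (2*E² + E) = 2 + (E + 2*E²) = 2 + E + 2*E²)
Z = 1444 (Z = 38² = 1444)
(g(32) + Z) + 276 = ((2 + 32 + 2*32²) + 1444) + 276 = ((2 + 32 + 2*1024) + 1444) + 276 = ((2 + 32 + 2048) + 1444) + 276 = (2082 + 1444) + 276 = 3526 + 276 = 3802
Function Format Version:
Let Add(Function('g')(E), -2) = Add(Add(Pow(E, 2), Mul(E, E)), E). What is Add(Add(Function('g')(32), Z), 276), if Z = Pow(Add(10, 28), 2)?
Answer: 3802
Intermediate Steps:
Function('g')(E) = Add(2, E, Mul(2, Pow(E, 2))) (Function('g')(E) = Add(2, Add(Add(Pow(E, 2), Mul(E, E)), E)) = Add(2, Add(Add(Pow(E, 2), Pow(E, 2)), E)) = Add(2, Add(Mul(2, Pow(E, 2)), E)) = Add(2, Add(E, Mul(2, Pow(E, 2)))) = Add(2, E, Mul(2, Pow(E, 2))))
Z = 1444 (Z = Pow(38, 2) = 1444)
Add(Add(Function('g')(32), Z), 276) = Add(Add(Add(2, 32, Mul(2, Pow(32, 2))), 1444), 276) = Add(Add(Add(2, 32, Mul(2, 1024)), 1444), 276) = Add(Add(Add(2, 32, 2048), 1444), 276) = Add(Add(2082, 1444), 276) = Add(3526, 276) = 3802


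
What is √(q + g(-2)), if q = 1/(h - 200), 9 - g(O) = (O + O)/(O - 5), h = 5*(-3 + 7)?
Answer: √371455/210 ≈ 2.9022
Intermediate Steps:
h = 20 (h = 5*4 = 20)
g(O) = 9 - 2*O/(-5 + O) (g(O) = 9 - (O + O)/(O - 5) = 9 - 2*O/(-5 + O))
q = -1/180 (q = 1/(20 - 200) = 1/(-180) = -1/180 ≈ -0.0055556)
√(q + g(-2)) = √(-1/180 + (-45 + 7*(-2))/(-5 - 2)) = √(-1/180 + (-45 - 14)/(-7)) = √(-1/180 - ⅐*(-59)) = √(-1/180 + 59/7) = √(10613/1260) = √371455/210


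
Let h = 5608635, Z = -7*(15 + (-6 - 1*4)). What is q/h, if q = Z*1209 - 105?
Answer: -2828/373909 ≈ -0.0075633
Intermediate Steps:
Z = -35 (Z = -7*(15 + (-6 - 4)) = -7*(15 - 10) = -7*5 = -35)
q = -42420 (q = -35*1209 - 105 = -42315 - 105 = -42420)
q/h = -42420/5608635 = -42420*1/5608635 = -2828/373909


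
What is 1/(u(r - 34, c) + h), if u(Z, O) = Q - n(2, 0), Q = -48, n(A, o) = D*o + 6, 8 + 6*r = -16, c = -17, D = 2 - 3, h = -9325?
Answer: -1/9379 ≈ -0.00010662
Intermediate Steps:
D = -1
r = -4 (r = -4/3 + (⅙)*(-16) = -4/3 - 8/3 = -4)
n(A, o) = 6 - o (n(A, o) = -o + 6 = 6 - o)
u(Z, O) = -54 (u(Z, O) = -48 - (6 - 1*0) = -48 - (6 + 0) = -48 - 1*6 = -48 - 6 = -54)
1/(u(r - 34, c) + h) = 1/(-54 - 9325) = 1/(-9379) = -1/9379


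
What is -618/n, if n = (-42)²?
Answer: -103/294 ≈ -0.35034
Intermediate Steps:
n = 1764
-618/n = -618/1764 = -618*1/1764 = -103/294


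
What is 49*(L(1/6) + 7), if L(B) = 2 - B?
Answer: 2597/6 ≈ 432.83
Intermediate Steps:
49*(L(1/6) + 7) = 49*((2 - 1/6) + 7) = 49*((2 - 1*⅙) + 7) = 49*((2 - ⅙) + 7) = 49*(11/6 + 7) = 49*(53/6) = 2597/6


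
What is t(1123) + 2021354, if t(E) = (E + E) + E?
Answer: 2024723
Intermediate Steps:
t(E) = 3*E (t(E) = 2*E + E = 3*E)
t(1123) + 2021354 = 3*1123 + 2021354 = 3369 + 2021354 = 2024723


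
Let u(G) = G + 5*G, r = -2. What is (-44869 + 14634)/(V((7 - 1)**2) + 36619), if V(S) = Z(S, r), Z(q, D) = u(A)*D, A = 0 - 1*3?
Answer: -6047/7331 ≈ -0.82485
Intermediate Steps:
A = -3 (A = 0 - 3 = -3)
u(G) = 6*G
Z(q, D) = -18*D (Z(q, D) = (6*(-3))*D = -18*D)
V(S) = 36 (V(S) = -18*(-2) = 36)
(-44869 + 14634)/(V((7 - 1)**2) + 36619) = (-44869 + 14634)/(36 + 36619) = -30235/36655 = -30235*1/36655 = -6047/7331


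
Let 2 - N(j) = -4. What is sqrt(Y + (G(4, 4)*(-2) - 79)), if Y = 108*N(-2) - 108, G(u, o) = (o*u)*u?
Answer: 3*sqrt(37) ≈ 18.248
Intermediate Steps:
G(u, o) = o*u**2
N(j) = 6 (N(j) = 2 - 1*(-4) = 2 + 4 = 6)
Y = 540 (Y = 108*6 - 108 = 648 - 108 = 540)
sqrt(Y + (G(4, 4)*(-2) - 79)) = sqrt(540 + ((4*4**2)*(-2) - 79)) = sqrt(540 + ((4*16)*(-2) - 79)) = sqrt(540 + (64*(-2) - 79)) = sqrt(540 + (-128 - 79)) = sqrt(540 - 207) = sqrt(333) = 3*sqrt(37)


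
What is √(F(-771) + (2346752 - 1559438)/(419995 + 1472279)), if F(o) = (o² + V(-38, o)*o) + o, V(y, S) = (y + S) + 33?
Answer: √118557644670725207/315379 ≈ 1091.8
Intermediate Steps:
V(y, S) = 33 + S + y (V(y, S) = (S + y) + 33 = 33 + S + y)
F(o) = o + o² + o*(-5 + o) (F(o) = (o² + (33 + o - 38)*o) + o = (o² + (-5 + o)*o) + o = (o² + o*(-5 + o)) + o = o + o² + o*(-5 + o))
√(F(-771) + (2346752 - 1559438)/(419995 + 1472279)) = √(2*(-771)*(-2 - 771) + (2346752 - 1559438)/(419995 + 1472279)) = √(2*(-771)*(-773) + 787314/1892274) = √(1191966 + 787314*(1/1892274)) = √(1191966 + 131219/315379) = √(375921176333/315379) = √118557644670725207/315379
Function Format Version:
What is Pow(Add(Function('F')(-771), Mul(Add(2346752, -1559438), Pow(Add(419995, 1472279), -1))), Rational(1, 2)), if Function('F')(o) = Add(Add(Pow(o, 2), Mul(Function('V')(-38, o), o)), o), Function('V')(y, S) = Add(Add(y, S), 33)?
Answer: Mul(Rational(1, 315379), Pow(118557644670725207, Rational(1, 2))) ≈ 1091.8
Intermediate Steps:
Function('V')(y, S) = Add(33, S, y) (Function('V')(y, S) = Add(Add(S, y), 33) = Add(33, S, y))
Function('F')(o) = Add(o, Pow(o, 2), Mul(o, Add(-5, o))) (Function('F')(o) = Add(Add(Pow(o, 2), Mul(Add(33, o, -38), o)), o) = Add(Add(Pow(o, 2), Mul(Add(-5, o), o)), o) = Add(Add(Pow(o, 2), Mul(o, Add(-5, o))), o) = Add(o, Pow(o, 2), Mul(o, Add(-5, o))))
Pow(Add(Function('F')(-771), Mul(Add(2346752, -1559438), Pow(Add(419995, 1472279), -1))), Rational(1, 2)) = Pow(Add(Mul(2, -771, Add(-2, -771)), Mul(Add(2346752, -1559438), Pow(Add(419995, 1472279), -1))), Rational(1, 2)) = Pow(Add(Mul(2, -771, -773), Mul(787314, Pow(1892274, -1))), Rational(1, 2)) = Pow(Add(1191966, Mul(787314, Rational(1, 1892274))), Rational(1, 2)) = Pow(Add(1191966, Rational(131219, 315379)), Rational(1, 2)) = Pow(Rational(375921176333, 315379), Rational(1, 2)) = Mul(Rational(1, 315379), Pow(118557644670725207, Rational(1, 2)))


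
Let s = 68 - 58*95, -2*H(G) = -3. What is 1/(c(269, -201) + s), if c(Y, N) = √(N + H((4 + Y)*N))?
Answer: -3628/19743709 - I*√798/59231127 ≈ -0.00018375 - 4.7693e-7*I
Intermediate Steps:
H(G) = 3/2 (H(G) = -½*(-3) = 3/2)
c(Y, N) = √(3/2 + N) (c(Y, N) = √(N + 3/2) = √(3/2 + N))
s = -5442 (s = 68 - 5510 = -5442)
1/(c(269, -201) + s) = 1/(√(6 + 4*(-201))/2 - 5442) = 1/(√(6 - 804)/2 - 5442) = 1/(√(-798)/2 - 5442) = 1/((I*√798)/2 - 5442) = 1/(I*√798/2 - 5442) = 1/(-5442 + I*√798/2)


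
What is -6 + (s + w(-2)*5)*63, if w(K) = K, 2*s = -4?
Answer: -762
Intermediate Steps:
s = -2 (s = (½)*(-4) = -2)
-6 + (s + w(-2)*5)*63 = -6 + (-2 - 2*5)*63 = -6 + (-2 - 10)*63 = -6 - 12*63 = -6 - 756 = -762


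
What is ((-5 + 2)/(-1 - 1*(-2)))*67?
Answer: -201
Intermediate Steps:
((-5 + 2)/(-1 - 1*(-2)))*67 = -3/(-1 + 2)*67 = -3/1*67 = -3*1*67 = -3*67 = -201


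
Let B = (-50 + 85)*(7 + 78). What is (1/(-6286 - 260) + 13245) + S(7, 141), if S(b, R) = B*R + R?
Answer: 2833508105/6546 ≈ 4.3286e+5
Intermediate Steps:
B = 2975 (B = 35*85 = 2975)
S(b, R) = 2976*R (S(b, R) = 2975*R + R = 2976*R)
(1/(-6286 - 260) + 13245) + S(7, 141) = (1/(-6286 - 260) + 13245) + 2976*141 = (1/(-6546) + 13245) + 419616 = (-1/6546 + 13245) + 419616 = 86701769/6546 + 419616 = 2833508105/6546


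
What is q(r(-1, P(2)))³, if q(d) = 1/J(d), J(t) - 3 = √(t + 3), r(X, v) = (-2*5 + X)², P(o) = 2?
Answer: -1143/1520875 + 302*√31/1520875 ≈ 0.00035405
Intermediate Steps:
r(X, v) = (-10 + X)²
J(t) = 3 + √(3 + t) (J(t) = 3 + √(t + 3) = 3 + √(3 + t))
q(d) = 1/(3 + √(3 + d))
q(r(-1, P(2)))³ = (1/(3 + √(3 + (-10 - 1)²)))³ = (1/(3 + √(3 + (-11)²)))³ = (1/(3 + √(3 + 121)))³ = (1/(3 + √124))³ = (1/(3 + 2*√31))³ = (3 + 2*√31)⁻³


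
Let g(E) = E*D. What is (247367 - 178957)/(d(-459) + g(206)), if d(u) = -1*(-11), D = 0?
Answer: 68410/11 ≈ 6219.1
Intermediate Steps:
g(E) = 0 (g(E) = E*0 = 0)
d(u) = 11
(247367 - 178957)/(d(-459) + g(206)) = (247367 - 178957)/(11 + 0) = 68410/11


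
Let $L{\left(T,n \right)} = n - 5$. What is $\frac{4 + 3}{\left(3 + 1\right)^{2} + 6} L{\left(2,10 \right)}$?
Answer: $\frac{35}{22} \approx 1.5909$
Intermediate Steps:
$L{\left(T,n \right)} = -5 + n$
$\frac{4 + 3}{\left(3 + 1\right)^{2} + 6} L{\left(2,10 \right)} = \frac{4 + 3}{\left(3 + 1\right)^{2} + 6} \left(-5 + 10\right) = \frac{7}{4^{2} + 6} \cdot 5 = \frac{7}{16 + 6} \cdot 5 = \frac{7}{22} \cdot 5 = \frac{35}{22}$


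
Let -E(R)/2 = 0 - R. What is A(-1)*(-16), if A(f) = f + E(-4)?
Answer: 144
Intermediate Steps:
E(R) = 2*R (E(R) = -2*(0 - R) = -(-2)*R = 2*R)
A(f) = -8 + f (A(f) = f + 2*(-4) = f - 8 = -8 + f)
A(-1)*(-16) = (-8 - 1)*(-16) = -9*(-16) = 144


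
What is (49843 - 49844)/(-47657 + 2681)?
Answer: 1/44976 ≈ 2.2234e-5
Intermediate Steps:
(49843 - 49844)/(-47657 + 2681) = -1/(-44976) = -1*(-1/44976) = 1/44976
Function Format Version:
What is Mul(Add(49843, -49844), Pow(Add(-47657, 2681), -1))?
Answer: Rational(1, 44976) ≈ 2.2234e-5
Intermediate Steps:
Mul(Add(49843, -49844), Pow(Add(-47657, 2681), -1)) = Mul(-1, Pow(-44976, -1)) = Mul(-1, Rational(-1, 44976)) = Rational(1, 44976)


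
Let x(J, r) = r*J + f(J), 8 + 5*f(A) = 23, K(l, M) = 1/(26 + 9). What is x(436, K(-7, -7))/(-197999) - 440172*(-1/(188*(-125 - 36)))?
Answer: -108942604606/7491292165 ≈ -14.543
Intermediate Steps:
K(l, M) = 1/35
f(A) = 3 (f(A) = -8/5 + (⅕)*23 = -8/5 + 23/5 = 3)
x(J, r) = 3 + J*r (x(J, r) = r*J + 3 = J*r + 3 = 3 + J*r)
x(436, K(-7, -7))/(-197999) - 440172*(-1/(188*(-125 - 36))) = (3 + 436*(1/35))/(-197999) - 440172*(-1/(188*(-125 - 36))) = (3 + 436/35)*(-1/197999) - 440172/((-161*(-188))) = (541/35)*(-1/197999) - 440172/30268 = -541/6929965 - 440172*1/30268 = -541/6929965 - 110043/7567 = -108942604606/7491292165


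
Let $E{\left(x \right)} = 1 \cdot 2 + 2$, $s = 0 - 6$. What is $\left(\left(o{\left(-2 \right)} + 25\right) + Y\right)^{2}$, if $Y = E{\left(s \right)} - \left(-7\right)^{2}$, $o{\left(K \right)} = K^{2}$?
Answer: $256$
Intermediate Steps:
$s = -6$ ($s = 0 - 6 = -6$)
$E{\left(x \right)} = 4$ ($E{\left(x \right)} = 2 + 2 = 4$)
$Y = -45$ ($Y = 4 - \left(-7\right)^{2} = 4 - 49 = -45$)
$\left(\left(o{\left(-2 \right)} + 25\right) + Y\right)^{2} = \left(\left(\left(-2\right)^{2} + 25\right) - 45\right)^{2} = \left(\left(4 + 25\right) - 45\right)^{2} = \left(29 - 45\right)^{2} = \left(-16\right)^{2} = 256$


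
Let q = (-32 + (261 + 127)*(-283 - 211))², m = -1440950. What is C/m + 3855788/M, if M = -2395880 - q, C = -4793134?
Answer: 22019454090552733/6619871906595150 ≈ 3.3263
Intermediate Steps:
q = 36750423616 (q = (-32 + 388*(-494))² = (-32 - 191672)² = (-191704)² = 36750423616)
M = -36752819496 (M = -2395880 - 1*36750423616 = -2395880 - 36750423616 = -36752819496)
C/m + 3855788/M = -4793134/(-1440950) + 3855788/(-36752819496) = -4793134*(-1/1440950) + 3855788*(-1/36752819496) = 2396567/720475 - 963947/9188204874 = 22019454090552733/6619871906595150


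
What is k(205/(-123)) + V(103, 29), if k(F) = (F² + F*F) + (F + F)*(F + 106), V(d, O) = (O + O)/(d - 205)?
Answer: -52447/153 ≈ -342.79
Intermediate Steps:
V(d, O) = 2*O/(-205 + d) (V(d, O) = (2*O)/(-205 + d) = 2*O/(-205 + d))
k(F) = 2*F² + 2*F*(106 + F) (k(F) = (F² + F²) + (2*F)*(106 + F) = 2*F² + 2*F*(106 + F))
k(205/(-123)) + V(103, 29) = 4*(205/(-123))*(53 + 205/(-123)) + 2*29/(-205 + 103) = 4*(205*(-1/123))*(53 + 205*(-1/123)) + 2*29/(-102) = 4*(-5/3)*(53 - 5/3) + 2*29*(-1/102) = 4*(-5/3)*(154/3) - 29/51 = -3080/9 - 29/51 = -52447/153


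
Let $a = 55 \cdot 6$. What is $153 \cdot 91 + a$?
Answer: $14253$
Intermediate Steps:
$a = 330$
$153 \cdot 91 + a = 153 \cdot 91 + 330 = 13923 + 330 = 14253$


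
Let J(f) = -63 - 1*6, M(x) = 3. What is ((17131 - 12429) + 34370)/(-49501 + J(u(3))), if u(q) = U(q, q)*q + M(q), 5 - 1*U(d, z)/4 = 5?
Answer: -19536/24785 ≈ -0.78822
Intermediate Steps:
U(d, z) = 0 (U(d, z) = 20 - 4*5 = 20 - 20 = 0)
u(q) = 3 (u(q) = 0*q + 3 = 0 + 3 = 3)
J(f) = -69 (J(f) = -63 - 6 = -69)
((17131 - 12429) + 34370)/(-49501 + J(u(3))) = ((17131 - 12429) + 34370)/(-49501 - 69) = (4702 + 34370)/(-49570) = 39072*(-1/49570) = -19536/24785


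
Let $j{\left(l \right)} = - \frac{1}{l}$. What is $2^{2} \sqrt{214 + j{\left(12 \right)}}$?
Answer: $\frac{2 \sqrt{7701}}{3} \approx 58.504$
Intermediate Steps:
$2^{2} \sqrt{214 + j{\left(12 \right)}} = 2^{2} \sqrt{214 - \frac{1}{12}} = 4 \sqrt{214 - \frac{1}{12}} = 4 \sqrt{\frac{2567}{12}} = 4 \frac{\sqrt{7701}}{6} = \frac{2 \sqrt{7701}}{3}$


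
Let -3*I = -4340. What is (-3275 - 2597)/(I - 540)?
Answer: -1101/170 ≈ -6.4765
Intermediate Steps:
I = 4340/3 (I = -1/3*(-4340) = 4340/3 ≈ 1446.7)
(-3275 - 2597)/(I - 540) = (-3275 - 2597)/(4340/3 - 540) = -5872/2720/3 = -5872*3/2720 = -1101/170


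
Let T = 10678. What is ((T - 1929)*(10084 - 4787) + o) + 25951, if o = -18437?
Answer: 46350967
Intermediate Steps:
((T - 1929)*(10084 - 4787) + o) + 25951 = ((10678 - 1929)*(10084 - 4787) - 18437) + 25951 = (8749*5297 - 18437) + 25951 = (46343453 - 18437) + 25951 = 46325016 + 25951 = 46350967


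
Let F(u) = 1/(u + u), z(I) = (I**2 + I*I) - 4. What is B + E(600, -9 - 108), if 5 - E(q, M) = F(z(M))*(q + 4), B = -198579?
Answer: -2717882489/13687 ≈ -1.9857e+5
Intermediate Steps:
z(I) = -4 + 2*I**2 (z(I) = (I**2 + I**2) - 4 = 2*I**2 - 4 = -4 + 2*I**2)
F(u) = 1/(2*u)
E(q, M) = 5 - (4 + q)/(2*(-4 + 2*M**2)) (E(q, M) = 5 - 1/(2*(-4 + 2*M**2))*(q + 4) = 5 - 1/(2*(-4 + 2*M**2))*(4 + q) = 5 - (4 + q)/(2*(-4 + 2*M**2)))
B + E(600, -9 - 108) = -198579 + (-44 - 1*600 + 20*(-9 - 108)**2)/(4*(-2 + (-9 - 108)**2)) = -198579 + (-44 - 600 + 20*(-117)**2)/(4*(-2 + (-117)**2)) = -198579 + (-44 - 600 + 20*13689)/(4*(-2 + 13689)) = -198579 + (1/4)*(-44 - 600 + 273780)/13687 = -198579 + (1/4)*(1/13687)*273136 = -198579 + 68284/13687 = -2717882489/13687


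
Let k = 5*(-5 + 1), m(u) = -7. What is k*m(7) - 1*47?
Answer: 93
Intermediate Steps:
k = -20 (k = 5*(-4) = -20)
k*m(7) - 1*47 = -20*(-7) - 1*47 = 140 - 47 = 93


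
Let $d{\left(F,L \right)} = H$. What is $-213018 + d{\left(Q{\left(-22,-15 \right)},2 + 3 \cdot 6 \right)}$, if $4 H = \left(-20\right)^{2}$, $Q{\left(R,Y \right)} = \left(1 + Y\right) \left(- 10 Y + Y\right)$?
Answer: $-212918$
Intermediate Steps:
$Q{\left(R,Y \right)} = - 9 Y \left(1 + Y\right)$ ($Q{\left(R,Y \right)} = \left(1 + Y\right) \left(- 9 Y\right) = - 9 Y \left(1 + Y\right)$)
$H = 100$ ($H = \frac{\left(-20\right)^{2}}{4} = \frac{1}{4} \cdot 400 = 100$)
$d{\left(F,L \right)} = 100$
$-213018 + d{\left(Q{\left(-22,-15 \right)},2 + 3 \cdot 6 \right)} = -213018 + 100 = -212918$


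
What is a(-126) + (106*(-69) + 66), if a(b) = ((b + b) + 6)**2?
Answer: 53268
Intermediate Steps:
a(b) = (6 + 2*b)**2 (a(b) = (2*b + 6)**2 = (6 + 2*b)**2)
a(-126) + (106*(-69) + 66) = 4*(3 - 126)**2 + (106*(-69) + 66) = 4*(-123)**2 + (-7314 + 66) = 4*15129 - 7248 = 60516 - 7248 = 53268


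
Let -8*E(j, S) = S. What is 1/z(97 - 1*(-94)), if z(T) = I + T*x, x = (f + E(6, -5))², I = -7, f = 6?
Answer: 64/536071 ≈ 0.00011939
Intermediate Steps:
E(j, S) = -S/8
x = 2809/64 (x = (6 - ⅛*(-5))² = (6 + 5/8)² = (53/8)² = 2809/64 ≈ 43.891)
z(T) = -7 + 2809*T/64 (z(T) = -7 + T*(2809/64) = -7 + 2809*T/64)
1/z(97 - 1*(-94)) = 1/(-7 + 2809*(97 - 1*(-94))/64) = 1/(-7 + 2809*(97 + 94)/64) = 1/(-7 + (2809/64)*191) = 1/(-7 + 536519/64) = 1/(536071/64) = 64/536071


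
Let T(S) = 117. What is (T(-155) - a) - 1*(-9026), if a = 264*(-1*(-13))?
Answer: 5711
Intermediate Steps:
a = 3432 (a = 264*13 = 3432)
(T(-155) - a) - 1*(-9026) = (117 - 1*3432) - 1*(-9026) = (117 - 3432) + 9026 = -3315 + 9026 = 5711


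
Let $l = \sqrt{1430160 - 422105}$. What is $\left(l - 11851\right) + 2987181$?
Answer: $2975330 + \sqrt{1008055} \approx 2.9763 \cdot 10^{6}$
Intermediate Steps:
$l = \sqrt{1008055} \approx 1004.0$
$\left(l - 11851\right) + 2987181 = \left(\sqrt{1008055} - 11851\right) + 2987181 = \left(-11851 + \sqrt{1008055}\right) + 2987181 = 2975330 + \sqrt{1008055}$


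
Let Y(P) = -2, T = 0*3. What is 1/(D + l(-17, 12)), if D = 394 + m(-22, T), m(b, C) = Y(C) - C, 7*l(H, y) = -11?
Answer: 7/2733 ≈ 0.0025613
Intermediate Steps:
T = 0
l(H, y) = -11/7 (l(H, y) = (⅐)*(-11) = -11/7)
m(b, C) = -2 - C
D = 392 (D = 394 + (-2 - 1*0) = 394 + (-2 + 0) = 394 - 2 = 392)
1/(D + l(-17, 12)) = 1/(392 - 11/7) = 1/(2733/7) = 7/2733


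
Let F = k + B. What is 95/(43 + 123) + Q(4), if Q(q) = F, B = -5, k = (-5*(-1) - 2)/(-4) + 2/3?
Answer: -4493/996 ≈ -4.5110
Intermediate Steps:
k = -1/12 (k = (5 - 2)*(-¼) + 2*(⅓) = 3*(-¼) + ⅔ = -¾ + ⅔ = -1/12 ≈ -0.083333)
F = -61/12 (F = -1/12 - 5 = -61/12 ≈ -5.0833)
Q(q) = -61/12
95/(43 + 123) + Q(4) = 95/(43 + 123) - 61/12 = 95/166 - 61/12 = -4493/996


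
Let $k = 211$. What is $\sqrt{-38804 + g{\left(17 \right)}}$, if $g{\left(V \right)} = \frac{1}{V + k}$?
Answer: $\frac{i \sqrt{504296727}}{114} \approx 196.99 i$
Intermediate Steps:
$g{\left(V \right)} = \frac{1}{211 + V}$ ($g{\left(V \right)} = \frac{1}{V + 211} = \frac{1}{211 + V}$)
$\sqrt{-38804 + g{\left(17 \right)}} = \sqrt{-38804 + \frac{1}{211 + 17}} = \sqrt{-38804 + \frac{1}{228}} = \sqrt{- \frac{8847311}{228}} = \frac{i \sqrt{504296727}}{114}$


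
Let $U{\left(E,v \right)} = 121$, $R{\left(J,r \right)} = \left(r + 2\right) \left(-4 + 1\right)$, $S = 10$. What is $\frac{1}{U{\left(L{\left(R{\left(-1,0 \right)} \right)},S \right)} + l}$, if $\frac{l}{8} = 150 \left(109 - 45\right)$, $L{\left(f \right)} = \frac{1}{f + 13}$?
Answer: $\frac{1}{76921} \approx 1.3 \cdot 10^{-5}$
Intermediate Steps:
$R{\left(J,r \right)} = -6 - 3 r$ ($R{\left(J,r \right)} = \left(2 + r\right) \left(-3\right) = -6 - 3 r$)
$L{\left(f \right)} = \frac{1}{13 + f}$
$l = 76800$ ($l = 8 \cdot 150 \left(109 - 45\right) = 8 \cdot 150 \cdot 64 = 8 \cdot 9600 = 76800$)
$\frac{1}{U{\left(L{\left(R{\left(-1,0 \right)} \right)},S \right)} + l} = \frac{1}{121 + 76800} = \frac{1}{76921}$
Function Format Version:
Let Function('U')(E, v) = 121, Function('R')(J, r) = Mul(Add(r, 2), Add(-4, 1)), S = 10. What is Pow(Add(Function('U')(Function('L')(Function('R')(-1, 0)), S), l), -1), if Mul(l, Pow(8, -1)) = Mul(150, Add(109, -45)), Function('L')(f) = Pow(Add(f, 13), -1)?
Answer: Rational(1, 76921) ≈ 1.3000e-5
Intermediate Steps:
Function('R')(J, r) = Add(-6, Mul(-3, r)) (Function('R')(J, r) = Mul(Add(2, r), -3) = Add(-6, Mul(-3, r)))
Function('L')(f) = Pow(Add(13, f), -1)
l = 76800 (l = Mul(8, Mul(150, Add(109, -45))) = Mul(8, Mul(150, 64)) = Mul(8, 9600) = 76800)
Pow(Add(Function('U')(Function('L')(Function('R')(-1, 0)), S), l), -1) = Pow(Add(121, 76800), -1) = Pow(76921, -1) = Rational(1, 76921)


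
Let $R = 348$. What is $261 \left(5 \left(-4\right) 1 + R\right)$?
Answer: $85608$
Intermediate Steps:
$261 \left(5 \left(-4\right) 1 + R\right) = 261 \left(5 \left(-4\right) 1 + 348\right) = 261 \left(\left(-20\right) 1 + 348\right) = 261 \left(-20 + 348\right) = 261 \cdot 328 = 85608$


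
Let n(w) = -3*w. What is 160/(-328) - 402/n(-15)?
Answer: -5794/615 ≈ -9.4211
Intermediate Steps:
160/(-328) - 402/n(-15) = 160/(-328) - 402/((-3*(-15))) = 160*(-1/328) - 402/45 = -20/41 - 402*1/45 = -20/41 - 134/15 = -5794/615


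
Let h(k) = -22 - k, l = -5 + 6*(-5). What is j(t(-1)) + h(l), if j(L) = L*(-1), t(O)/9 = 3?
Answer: -14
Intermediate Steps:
t(O) = 27 (t(O) = 9*3 = 27)
l = -35 (l = -5 - 30 = -35)
j(L) = -L
j(t(-1)) + h(l) = -1*27 + (-22 - 1*(-35)) = -27 + (-22 + 35) = -27 + 13 = -14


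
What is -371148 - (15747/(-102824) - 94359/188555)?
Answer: -7195797077113959/19387979320 ≈ -3.7115e+5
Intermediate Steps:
-371148 - (15747/(-102824) - 94359/188555) = -371148 - (15747*(-1/102824) - 94359*1/188555) = -371148 - (-15747/102824 - 94359/188555) = -371148 - 1*(-12671545401/19387979320) = -371148 + 12671545401/19387979320 = -7195797077113959/19387979320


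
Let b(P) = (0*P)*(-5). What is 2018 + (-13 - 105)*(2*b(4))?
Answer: 2018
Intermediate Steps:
b(P) = 0 (b(P) = 0*(-5) = 0)
2018 + (-13 - 105)*(2*b(4)) = 2018 + (-13 - 105)*(2*0) = 2018 - 118*0 = 2018 + 0 = 2018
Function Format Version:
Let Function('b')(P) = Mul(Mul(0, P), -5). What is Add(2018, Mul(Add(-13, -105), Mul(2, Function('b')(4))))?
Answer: 2018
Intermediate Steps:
Function('b')(P) = 0 (Function('b')(P) = Mul(0, -5) = 0)
Add(2018, Mul(Add(-13, -105), Mul(2, Function('b')(4)))) = Add(2018, Mul(Add(-13, -105), Mul(2, 0))) = Add(2018, Mul(-118, 0)) = Add(2018, 0) = 2018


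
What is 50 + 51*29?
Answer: 1529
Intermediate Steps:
50 + 51*29 = 50 + 1479 = 1529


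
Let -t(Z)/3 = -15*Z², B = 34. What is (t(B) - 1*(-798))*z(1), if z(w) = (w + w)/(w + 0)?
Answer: 105636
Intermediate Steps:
t(Z) = 45*Z² (t(Z) = -(-45)*Z² = 45*Z²)
z(w) = 2 (z(w) = (2*w)/w = 2)
(t(B) - 1*(-798))*z(1) = (45*34² - 1*(-798))*2 = (45*1156 + 798)*2 = (52020 + 798)*2 = 52818*2 = 105636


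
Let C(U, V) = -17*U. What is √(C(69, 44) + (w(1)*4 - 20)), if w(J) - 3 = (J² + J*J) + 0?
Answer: I*√1173 ≈ 34.249*I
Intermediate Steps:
w(J) = 3 + 2*J² (w(J) = 3 + ((J² + J*J) + 0) = 3 + ((J² + J²) + 0) = 3 + (2*J² + 0) = 3 + 2*J²)
√(C(69, 44) + (w(1)*4 - 20)) = √(-17*69 + ((3 + 2*1²)*4 - 20)) = √(-1173 + ((3 + 2*1)*4 - 20)) = √(-1173 + ((3 + 2)*4 - 20)) = √(-1173 + (5*4 - 20)) = √(-1173 + (20 - 20)) = √(-1173 + 0) = √(-1173) = I*√1173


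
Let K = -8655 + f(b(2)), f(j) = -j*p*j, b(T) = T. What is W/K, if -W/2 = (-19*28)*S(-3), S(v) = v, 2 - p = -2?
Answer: 3192/8671 ≈ 0.36812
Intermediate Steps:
p = 4 (p = 2 - 1*(-2) = 2 + 2 = 4)
f(j) = -4*j² (f(j) = -j*4*j = -4*j*j = -4*j²)
W = -3192 (W = -2*(-19*28)*(-3) = -(-1064)*(-3) = -2*1596 = -3192)
K = -8671 (K = -8655 - 4*2² = -8655 - 4*4 = -8655 - 16 = -8671)
W/K = -3192/(-8671) = -3192*(-1/8671) = 3192/8671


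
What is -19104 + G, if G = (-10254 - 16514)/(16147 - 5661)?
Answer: -14310808/749 ≈ -19107.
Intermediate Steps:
G = -1912/749 (G = -26768/10486 = -26768*1/10486 = -1912/749 ≈ -2.5527)
-19104 + G = -19104 - 1912/749 = -14310808/749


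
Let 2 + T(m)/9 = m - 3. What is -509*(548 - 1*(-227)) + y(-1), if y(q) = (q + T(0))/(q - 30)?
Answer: -12228679/31 ≈ -3.9447e+5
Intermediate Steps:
T(m) = -45 + 9*m (T(m) = -18 + 9*(m - 3) = -18 + 9*(-3 + m) = -18 + (-27 + 9*m) = -45 + 9*m)
y(q) = (-45 + q)/(-30 + q) (y(q) = (q + (-45 + 9*0))/(q - 30) = (q + (-45 + 0))/(-30 + q) = (q - 45)/(-30 + q) = (-45 + q)/(-30 + q))
-509*(548 - 1*(-227)) + y(-1) = -509*(548 - 1*(-227)) + (-45 - 1)/(-30 - 1) = -509*(548 + 227) - 46/(-31) = -509*775 - 1/31*(-46) = -394475 + 46/31 = -12228679/31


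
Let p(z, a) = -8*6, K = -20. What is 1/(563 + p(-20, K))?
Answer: 1/515 ≈ 0.0019417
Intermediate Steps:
p(z, a) = -48
1/(563 + p(-20, K)) = 1/(563 - 48) = 1/515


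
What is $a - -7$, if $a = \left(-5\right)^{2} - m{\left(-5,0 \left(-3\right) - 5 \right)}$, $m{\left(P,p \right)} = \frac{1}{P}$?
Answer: $\frac{161}{5} \approx 32.2$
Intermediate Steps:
$a = \frac{126}{5}$ ($a = \left(-5\right)^{2} - \frac{1}{-5} = 25 - - \frac{1}{5} = 25 + \frac{1}{5} = \frac{126}{5} \approx 25.2$)
$a - -7 = \frac{126}{5} - -7 = \frac{126}{5} + 7 = \frac{161}{5}$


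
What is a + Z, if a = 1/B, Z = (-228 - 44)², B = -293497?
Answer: 21714082047/293497 ≈ 73984.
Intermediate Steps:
Z = 73984 (Z = (-272)² = 73984)
a = -1/293497 (a = 1/(-293497) = -1/293497 ≈ -3.4072e-6)
a + Z = -1/293497 + 73984 = 21714082047/293497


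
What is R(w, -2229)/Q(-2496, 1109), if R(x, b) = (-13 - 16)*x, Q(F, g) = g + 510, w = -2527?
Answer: 73283/1619 ≈ 45.264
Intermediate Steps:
Q(F, g) = 510 + g
R(x, b) = -29*x
R(w, -2229)/Q(-2496, 1109) = (-29*(-2527))/(510 + 1109) = 73283/1619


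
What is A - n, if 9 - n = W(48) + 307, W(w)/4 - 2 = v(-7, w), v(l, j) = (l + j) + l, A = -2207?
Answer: -1765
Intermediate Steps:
v(l, j) = j + 2*l (v(l, j) = (j + l) + l = j + 2*l)
W(w) = -48 + 4*w (W(w) = 8 + 4*(w + 2*(-7)) = 8 + 4*(w - 14) = 8 + 4*(-14 + w) = 8 + (-56 + 4*w) = -48 + 4*w)
n = -442 (n = 9 - ((-48 + 4*48) + 307) = 9 - ((-48 + 192) + 307) = 9 - (144 + 307) = 9 - 1*451 = 9 - 451 = -442)
A - n = -2207 - 1*(-442) = -2207 + 442 = -1765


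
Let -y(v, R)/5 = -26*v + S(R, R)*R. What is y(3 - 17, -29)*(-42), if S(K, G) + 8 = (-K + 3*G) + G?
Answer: 654990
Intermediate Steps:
S(K, G) = -8 - K + 4*G (S(K, G) = -8 + ((-K + 3*G) + G) = -8 + (-K + 4*G) = -8 - K + 4*G)
y(v, R) = 130*v - 5*R*(-8 + 3*R) (y(v, R) = -5*(-26*v + (-8 - R + 4*R)*R) = -5*(-26*v + (-8 + 3*R)*R) = -5*(-26*v + R*(-8 + 3*R)) = 130*v - 5*R*(-8 + 3*R))
y(3 - 17, -29)*(-42) = (130*(3 - 17) - 5*(-29)*(-8 + 3*(-29)))*(-42) = (130*(-14) - 5*(-29)*(-8 - 87))*(-42) = (-1820 - 5*(-29)*(-95))*(-42) = (-1820 - 13775)*(-42) = -15595*(-42) = 654990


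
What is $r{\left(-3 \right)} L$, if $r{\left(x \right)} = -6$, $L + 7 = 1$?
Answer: $36$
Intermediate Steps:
$L = -6$ ($L = -7 + 1 = -6$)
$r{\left(-3 \right)} L = \left(-6\right) \left(-6\right) = 36$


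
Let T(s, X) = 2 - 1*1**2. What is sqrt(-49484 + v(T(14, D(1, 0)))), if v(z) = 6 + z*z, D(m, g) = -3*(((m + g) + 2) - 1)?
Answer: I*sqrt(49477) ≈ 222.43*I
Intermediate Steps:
D(m, g) = -3 - 3*g - 3*m (D(m, g) = -3*(((g + m) + 2) - 1) = -3*((2 + g + m) - 1) = -3*(1 + g + m) = -3 - 3*g - 3*m)
T(s, X) = 1 (T(s, X) = 2 - 1*1 = 2 - 1 = 1)
v(z) = 6 + z**2
sqrt(-49484 + v(T(14, D(1, 0)))) = sqrt(-49484 + (6 + 1**2)) = sqrt(-49484 + (6 + 1)) = sqrt(-49484 + 7) = sqrt(-49477) = I*sqrt(49477)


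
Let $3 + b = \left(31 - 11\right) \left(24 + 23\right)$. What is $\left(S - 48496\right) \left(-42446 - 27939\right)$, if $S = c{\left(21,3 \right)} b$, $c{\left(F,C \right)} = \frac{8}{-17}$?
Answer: $\frac{58555252280}{17} \approx 3.4444 \cdot 10^{9}$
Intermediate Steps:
$c{\left(F,C \right)} = - \frac{8}{17}$ ($c{\left(F,C \right)} = 8 \left(- \frac{1}{17}\right) = - \frac{8}{17}$)
$b = 937$ ($b = -3 + \left(31 - 11\right) \left(24 + 23\right) = -3 + 20 \cdot 47 = -3 + 940 = 937$)
$S = - \frac{7496}{17}$ ($S = \left(- \frac{8}{17}\right) 937 = - \frac{7496}{17} \approx -440.94$)
$\left(S - 48496\right) \left(-42446 - 27939\right) = \left(- \frac{7496}{17} - 48496\right) \left(-42446 - 27939\right) = - \frac{831928 \left(-42446 - 27939\right)}{17} = \left(- \frac{831928}{17}\right) \left(-70385\right) = \frac{58555252280}{17}$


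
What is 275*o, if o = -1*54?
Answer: -14850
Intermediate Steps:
o = -54
275*o = 275*(-54) = -14850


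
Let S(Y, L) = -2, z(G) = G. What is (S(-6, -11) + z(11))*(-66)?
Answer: -594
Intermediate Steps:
(S(-6, -11) + z(11))*(-66) = (-2 + 11)*(-66) = 9*(-66) = -594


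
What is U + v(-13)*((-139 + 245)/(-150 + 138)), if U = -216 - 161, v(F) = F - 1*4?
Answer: -1361/6 ≈ -226.83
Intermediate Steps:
v(F) = -4 + F (v(F) = F - 4 = -4 + F)
U = -377
U + v(-13)*((-139 + 245)/(-150 + 138)) = -377 + (-4 - 13)*((-139 + 245)/(-150 + 138)) = -377 - 1802/(-12) = -377 - 1802*(-1)/12 = -377 - 17*(-53/6) = -377 + 901/6 = -1361/6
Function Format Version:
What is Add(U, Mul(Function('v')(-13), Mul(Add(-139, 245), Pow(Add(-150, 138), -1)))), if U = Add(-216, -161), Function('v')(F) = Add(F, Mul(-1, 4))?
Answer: Rational(-1361, 6) ≈ -226.83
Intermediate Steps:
Function('v')(F) = Add(-4, F) (Function('v')(F) = Add(F, -4) = Add(-4, F))
U = -377
Add(U, Mul(Function('v')(-13), Mul(Add(-139, 245), Pow(Add(-150, 138), -1)))) = Add(-377, Mul(Add(-4, -13), Mul(Add(-139, 245), Pow(Add(-150, 138), -1)))) = Add(-377, Mul(-17, Mul(106, Pow(-12, -1)))) = Add(-377, Mul(-17, Mul(106, Rational(-1, 12)))) = Add(-377, Mul(-17, Rational(-53, 6))) = Add(-377, Rational(901, 6)) = Rational(-1361, 6)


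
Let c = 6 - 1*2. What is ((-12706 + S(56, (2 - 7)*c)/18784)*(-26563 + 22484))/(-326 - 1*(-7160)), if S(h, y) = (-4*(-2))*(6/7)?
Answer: 425920634495/56161812 ≈ 7583.8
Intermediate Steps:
c = 4 (c = 6 - 2 = 4)
S(h, y) = 48/7 (S(h, y) = 8*(6*(⅐)) = 8*(6/7) = 48/7)
((-12706 + S(56, (2 - 7)*c)/18784)*(-26563 + 22484))/(-326 - 1*(-7160)) = ((-12706 + (48/7)/18784)*(-26563 + 22484))/(-326 - 1*(-7160)) = ((-12706 + (48/7)*(1/18784))*(-4079))/(-326 + 7160) = ((-12706 + 3/8218)*(-4079))/6834 = -104417905/8218*(-4079)*(1/6834) = (425920634495/8218)*(1/6834) = 425920634495/56161812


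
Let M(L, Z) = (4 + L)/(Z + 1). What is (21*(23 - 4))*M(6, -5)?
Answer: -1995/2 ≈ -997.50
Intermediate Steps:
M(L, Z) = (4 + L)/(1 + Z)
(21*(23 - 4))*M(6, -5) = (21*(23 - 4))*((4 + 6)/(1 - 5)) = (21*19)*(10/(-4)) = 399*(-¼*10) = 399*(-5/2) = -1995/2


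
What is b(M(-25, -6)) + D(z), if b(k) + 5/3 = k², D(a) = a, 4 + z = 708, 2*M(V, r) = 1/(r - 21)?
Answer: 2048005/2916 ≈ 702.33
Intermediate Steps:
M(V, r) = 1/(2*(-21 + r)) (M(V, r) = 1/(2*(r - 21)) = 1/(2*(-21 + r)))
z = 704 (z = -4 + 708 = 704)
b(k) = -5/3 + k²
b(M(-25, -6)) + D(z) = (-5/3 + (1/(2*(-21 - 6)))²) + 704 = (-5/3 + ((½)/(-27))²) + 704 = (-5/3 + ((½)*(-1/27))²) + 704 = (-5/3 + (-1/54)²) + 704 = (-5/3 + 1/2916) + 704 = -4859/2916 + 704 = 2048005/2916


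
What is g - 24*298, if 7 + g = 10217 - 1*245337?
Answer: -242279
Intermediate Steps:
g = -235127 (g = -7 + (10217 - 1*245337) = -7 + (10217 - 245337) = -7 - 235120 = -235127)
g - 24*298 = -235127 - 24*298 = -235127 - 7152 = -242279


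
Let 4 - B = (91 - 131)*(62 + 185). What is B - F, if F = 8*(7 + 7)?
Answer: 9772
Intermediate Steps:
B = 9884 (B = 4 - (91 - 131)*(62 + 185) = 4 - (-40)*247 = 4 - 1*(-9880) = 4 + 9880 = 9884)
F = 112 (F = 8*14 = 112)
B - F = 9884 - 1*112 = 9884 - 112 = 9772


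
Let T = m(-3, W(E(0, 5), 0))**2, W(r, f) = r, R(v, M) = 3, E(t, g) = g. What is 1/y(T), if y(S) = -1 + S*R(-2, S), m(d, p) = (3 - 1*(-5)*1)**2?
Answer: 1/12287 ≈ 8.1387e-5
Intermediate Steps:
m(d, p) = 64 (m(d, p) = (3 + 5*1)**2 = (3 + 5)**2 = 8**2 = 64)
T = 4096 (T = 64**2 = 4096)
y(S) = -1 + 3*S (y(S) = -1 + S*3 = -1 + 3*S)
1/y(T) = 1/(-1 + 3*4096) = 1/(-1 + 12288) = 1/12287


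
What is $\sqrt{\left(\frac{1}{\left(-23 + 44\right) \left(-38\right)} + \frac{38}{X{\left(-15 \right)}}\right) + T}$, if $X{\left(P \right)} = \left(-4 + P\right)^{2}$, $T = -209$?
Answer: $\frac{i \sqrt{133025802}}{798} \approx 14.453 i$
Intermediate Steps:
$\sqrt{\left(\frac{1}{\left(-23 + 44\right) \left(-38\right)} + \frac{38}{X{\left(-15 \right)}}\right) + T} = \sqrt{\left(\frac{1}{\left(-23 + 44\right) \left(-38\right)} + \frac{38}{\left(-4 - 15\right)^{2}}\right) - 209} = \sqrt{\left(\frac{1}{21} \left(- \frac{1}{38}\right) + \frac{38}{\left(-19\right)^{2}}\right) - 209} = \sqrt{\left(\frac{1}{21} \left(- \frac{1}{38}\right) + \frac{38}{361}\right) - 209} = \sqrt{\left(- \frac{1}{798} + 38 \cdot \frac{1}{361}\right) - 209} = \sqrt{\left(- \frac{1}{798} + \frac{2}{19}\right) - 209} = \sqrt{\frac{83}{798} - 209} = \sqrt{- \frac{166699}{798}} = \frac{i \sqrt{133025802}}{798}$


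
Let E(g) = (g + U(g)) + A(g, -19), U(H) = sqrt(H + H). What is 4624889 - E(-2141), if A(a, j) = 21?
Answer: 4627009 - I*sqrt(4282) ≈ 4.627e+6 - 65.437*I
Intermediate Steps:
U(H) = sqrt(2)*sqrt(H) (U(H) = sqrt(2*H) = sqrt(2)*sqrt(H))
E(g) = 21 + g + sqrt(2)*sqrt(g) (E(g) = (g + sqrt(2)*sqrt(g)) + 21 = 21 + g + sqrt(2)*sqrt(g))
4624889 - E(-2141) = 4624889 - (21 - 2141 + sqrt(2)*sqrt(-2141)) = 4624889 - (21 - 2141 + sqrt(2)*(I*sqrt(2141))) = 4624889 - (21 - 2141 + I*sqrt(4282)) = 4624889 - (-2120 + I*sqrt(4282)) = 4624889 + (2120 - I*sqrt(4282)) = 4627009 - I*sqrt(4282)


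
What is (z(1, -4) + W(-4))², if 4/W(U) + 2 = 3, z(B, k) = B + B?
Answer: 36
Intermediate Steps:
z(B, k) = 2*B
W(U) = 4 (W(U) = 4/(-2 + 3) = 4/1 = 4*1 = 4)
(z(1, -4) + W(-4))² = (2*1 + 4)² = (2 + 4)² = 6² = 36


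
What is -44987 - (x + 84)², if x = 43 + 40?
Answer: -72876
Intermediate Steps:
x = 83
-44987 - (x + 84)² = -44987 - (83 + 84)² = -44987 - 1*167² = -44987 - 1*27889 = -44987 - 27889 = -72876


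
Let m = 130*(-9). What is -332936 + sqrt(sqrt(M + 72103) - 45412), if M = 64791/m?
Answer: -332936 + I*sqrt(767462800 - 130*sqrt(1217604830))/130 ≈ -3.3294e+5 + 212.47*I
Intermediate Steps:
m = -1170
M = -7199/130 (M = 64791/(-1170) = 64791*(-1/1170) = -7199/130 ≈ -55.377)
-332936 + sqrt(sqrt(M + 72103) - 45412) = -332936 + sqrt(sqrt(-7199/130 + 72103) - 45412) = -332936 + sqrt(sqrt(9366191/130) - 45412) = -332936 + sqrt(sqrt(1217604830)/130 - 45412) = -332936 + sqrt(-45412 + sqrt(1217604830)/130)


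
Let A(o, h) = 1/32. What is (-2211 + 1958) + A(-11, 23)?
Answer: -8095/32 ≈ -252.97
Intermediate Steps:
A(o, h) = 1/32
(-2211 + 1958) + A(-11, 23) = (-2211 + 1958) + 1/32 = -253 + 1/32 = -8095/32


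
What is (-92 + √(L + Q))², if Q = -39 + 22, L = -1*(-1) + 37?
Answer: (92 - √21)² ≈ 7641.8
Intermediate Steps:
L = 38 (L = 1 + 37 = 38)
Q = -17
(-92 + √(L + Q))² = (-92 + √(38 - 17))² = (-92 + √21)²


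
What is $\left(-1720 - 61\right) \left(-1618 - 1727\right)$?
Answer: $5957445$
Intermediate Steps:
$\left(-1720 - 61\right) \left(-1618 - 1727\right) = - 1781 \left(-1618 - 1727\right) = \left(-1781\right) \left(-3345\right) = 5957445$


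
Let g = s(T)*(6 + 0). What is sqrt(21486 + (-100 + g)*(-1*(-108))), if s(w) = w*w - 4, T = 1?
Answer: sqrt(8742) ≈ 93.499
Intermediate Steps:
s(w) = -4 + w**2 (s(w) = w**2 - 4 = -4 + w**2)
g = -18 (g = (-4 + 1**2)*(6 + 0) = (-4 + 1)*6 = -3*6 = -18)
sqrt(21486 + (-100 + g)*(-1*(-108))) = sqrt(21486 + (-100 - 18)*(-1*(-108))) = sqrt(21486 - 118*108) = sqrt(21486 - 12744) = sqrt(8742)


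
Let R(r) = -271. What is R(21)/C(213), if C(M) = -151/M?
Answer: 57723/151 ≈ 382.27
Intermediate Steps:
R(21)/C(213) = -271/((-151/213)) = -271/((-151*1/213)) = -271/(-151/213) = -271*(-213/151) = 57723/151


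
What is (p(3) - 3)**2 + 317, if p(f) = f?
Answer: 317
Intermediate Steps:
(p(3) - 3)**2 + 317 = (3 - 3)**2 + 317 = 0**2 + 317 = 0 + 317 = 317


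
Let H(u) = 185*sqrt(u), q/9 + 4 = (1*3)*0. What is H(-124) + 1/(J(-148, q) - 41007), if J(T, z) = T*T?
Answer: -1/19103 + 370*I*sqrt(31) ≈ -5.2348e-5 + 2060.1*I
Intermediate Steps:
q = -36 (q = -36 + 9*((1*3)*0) = -36 + 9*(3*0) = -36 + 9*0 = -36 + 0 = -36)
J(T, z) = T**2
H(-124) + 1/(J(-148, q) - 41007) = 185*sqrt(-124) + 1/((-148)**2 - 41007) = 185*(2*I*sqrt(31)) + 1/(21904 - 41007) = 370*I*sqrt(31) + 1/(-19103) = 370*I*sqrt(31) - 1/19103 = -1/19103 + 370*I*sqrt(31)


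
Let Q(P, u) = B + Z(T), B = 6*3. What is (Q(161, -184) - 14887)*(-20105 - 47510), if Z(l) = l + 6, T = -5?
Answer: 1005299820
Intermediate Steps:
Z(l) = 6 + l
B = 18
Q(P, u) = 19 (Q(P, u) = 18 + (6 - 5) = 18 + 1 = 19)
(Q(161, -184) - 14887)*(-20105 - 47510) = (19 - 14887)*(-20105 - 47510) = -14868*(-67615) = 1005299820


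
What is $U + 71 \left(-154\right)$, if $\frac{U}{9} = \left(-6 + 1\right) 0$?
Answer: $-10934$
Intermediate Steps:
$U = 0$ ($U = 9 \left(-6 + 1\right) 0 = 9 \left(\left(-5\right) 0\right) = 9 \cdot 0 = 0$)
$U + 71 \left(-154\right) = 0 + 71 \left(-154\right) = 0 - 10934 = -10934$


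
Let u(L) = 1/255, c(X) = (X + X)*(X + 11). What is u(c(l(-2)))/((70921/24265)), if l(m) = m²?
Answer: 4853/3616971 ≈ 0.0013417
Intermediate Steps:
c(X) = 2*X*(11 + X) (c(X) = (2*X)*(11 + X) = 2*X*(11 + X))
u(L) = 1/255
u(c(l(-2)))/((70921/24265)) = 1/(255*((70921/24265))) = 1/(255*((70921*(1/24265)))) = 1/(255*(70921/24265)) = (1/255)*(24265/70921) = 4853/3616971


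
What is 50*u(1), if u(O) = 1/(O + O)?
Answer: 25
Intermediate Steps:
u(O) = 1/(2*O)
50*u(1) = 50*((½)/1) = 50*((½)*1) = 50*(½) = 25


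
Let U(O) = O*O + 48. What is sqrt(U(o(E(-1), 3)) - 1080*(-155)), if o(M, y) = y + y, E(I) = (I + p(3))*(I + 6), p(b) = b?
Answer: 2*sqrt(41871) ≈ 409.25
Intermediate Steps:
E(I) = (3 + I)*(6 + I) (E(I) = (I + 3)*(I + 6) = (3 + I)*(6 + I))
o(M, y) = 2*y
U(O) = 48 + O**2 (U(O) = O**2 + 48 = 48 + O**2)
sqrt(U(o(E(-1), 3)) - 1080*(-155)) = sqrt((48 + (2*3)**2) - 1080*(-155)) = sqrt((48 + 6**2) + 167400) = sqrt((48 + 36) + 167400) = sqrt(84 + 167400) = sqrt(167484) = 2*sqrt(41871)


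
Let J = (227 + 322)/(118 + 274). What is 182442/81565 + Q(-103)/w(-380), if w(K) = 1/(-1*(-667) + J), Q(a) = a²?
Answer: 226725968987369/31973480 ≈ 7.0911e+6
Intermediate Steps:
J = 549/392 ≈ 1.4005
w(K) = 392/262013 (w(K) = 1/(-1*(-667) + 549/392) = 1/(667 + 549/392) = 1/(262013/392) = 392/262013)
182442/81565 + Q(-103)/w(-380) = 182442/81565 + (-103)²/(392/262013) = 182442*(1/81565) + 10609*(262013/392) = 182442/81565 + 2779695917/392 = 226725968987369/31973480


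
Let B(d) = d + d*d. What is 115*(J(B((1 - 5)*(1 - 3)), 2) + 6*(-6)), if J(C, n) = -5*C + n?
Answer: -45310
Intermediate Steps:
B(d) = d + d²
J(C, n) = n - 5*C
115*(J(B((1 - 5)*(1 - 3)), 2) + 6*(-6)) = 115*((2 - 5*(1 - 5)*(1 - 3)*(1 + (1 - 5)*(1 - 3))) + 6*(-6)) = 115*((2 - 5*(-4*(-2))*(1 - 4*(-2))) - 36) = 115*((2 - 40*(1 + 8)) - 36) = 115*((2 - 40*9) - 36) = 115*((2 - 5*72) - 36) = 115*((2 - 360) - 36) = 115*(-358 - 36) = 115*(-394) = -45310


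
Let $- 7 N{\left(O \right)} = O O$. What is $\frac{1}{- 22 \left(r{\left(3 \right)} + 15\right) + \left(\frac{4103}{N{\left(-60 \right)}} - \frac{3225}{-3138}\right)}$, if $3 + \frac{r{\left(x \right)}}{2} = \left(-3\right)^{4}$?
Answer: $- \frac{1882800}{7096179683} \approx -0.00026533$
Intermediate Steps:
$N{\left(O \right)} = - \frac{O^{2}}{7}$ ($N{\left(O \right)} = - \frac{O O}{7} = - \frac{O^{2}}{7}$)
$r{\left(x \right)} = 156$ ($r{\left(x \right)} = -6 + 2 \left(-3\right)^{4} = -6 + 2 \cdot 81 = -6 + 162 = 156$)
$\frac{1}{- 22 \left(r{\left(3 \right)} + 15\right) + \left(\frac{4103}{N{\left(-60 \right)}} - \frac{3225}{-3138}\right)} = \frac{1}{- 22 \left(156 + 15\right) + \left(\frac{4103}{\left(- \frac{1}{7}\right) \left(-60\right)^{2}} - \frac{3225}{-3138}\right)} = \frac{1}{\left(-22\right) 171 + \left(\frac{4103}{\left(- \frac{1}{7}\right) 3600} - - \frac{1075}{1046}\right)} = \frac{1}{-3762 + \left(\frac{4103}{- \frac{3600}{7}} + \frac{1075}{1046}\right)} = \frac{1}{-3762 + \left(4103 \left(- \frac{7}{3600}\right) + \frac{1075}{1046}\right)} = \frac{1}{-3762 + \left(- \frac{28721}{3600} + \frac{1075}{1046}\right)} = \frac{1}{-3762 - \frac{13086083}{1882800}} = \frac{1}{- \frac{7096179683}{1882800}} = - \frac{1882800}{7096179683}$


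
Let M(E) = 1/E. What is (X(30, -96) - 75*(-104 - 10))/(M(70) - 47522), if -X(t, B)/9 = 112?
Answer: -527940/3326539 ≈ -0.15871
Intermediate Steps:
X(t, B) = -1008 (X(t, B) = -9*112 = -1008)
(X(30, -96) - 75*(-104 - 10))/(M(70) - 47522) = (-1008 - 75*(-104 - 10))/(1/70 - 47522) = (-1008 - 75*(-114))/(1/70 - 47522) = (-1008 + 8550)/(-3326539/70) = 7542*(-70/3326539) = -527940/3326539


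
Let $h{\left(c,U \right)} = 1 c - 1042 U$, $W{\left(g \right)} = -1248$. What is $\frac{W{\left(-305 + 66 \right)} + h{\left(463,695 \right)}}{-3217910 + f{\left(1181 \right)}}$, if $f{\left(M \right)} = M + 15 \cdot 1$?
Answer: $\frac{724975}{3216714} \approx 0.22538$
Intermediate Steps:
$f{\left(M \right)} = 15 + M$ ($f{\left(M \right)} = M + 15 = 15 + M$)
$h{\left(c,U \right)} = c - 1042 U$
$\frac{W{\left(-305 + 66 \right)} + h{\left(463,695 \right)}}{-3217910 + f{\left(1181 \right)}} = \frac{-1248 + \left(463 - 724190\right)}{-3217910 + \left(15 + 1181\right)} = \frac{-1248 + \left(463 - 724190\right)}{-3217910 + 1196} = \frac{-1248 - 723727}{-3216714} = \left(-724975\right) \left(- \frac{1}{3216714}\right) = \frac{724975}{3216714}$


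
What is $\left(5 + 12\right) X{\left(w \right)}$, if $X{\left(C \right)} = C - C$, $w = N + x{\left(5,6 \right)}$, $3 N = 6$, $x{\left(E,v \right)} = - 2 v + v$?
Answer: $0$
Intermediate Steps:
$x{\left(E,v \right)} = - v$
$N = 2$ ($N = \frac{1}{3} \cdot 6 = 2$)
$w = -4$ ($w = 2 - 6 = -4$)
$X{\left(C \right)} = 0$
$\left(5 + 12\right) X{\left(w \right)} = \left(5 + 12\right) 0 = 17 \cdot 0 = 0$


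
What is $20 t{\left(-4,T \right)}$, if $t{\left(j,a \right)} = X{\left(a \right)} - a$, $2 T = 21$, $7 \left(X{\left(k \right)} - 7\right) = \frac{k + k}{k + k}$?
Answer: $- \frac{470}{7} \approx -67.143$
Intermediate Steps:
$X{\left(k \right)} = \frac{50}{7}$ ($X{\left(k \right)} = 7 + \frac{\left(k + k\right) \frac{1}{k + k}}{7} = 7 + \frac{2 k \frac{1}{2 k}}{7} = 7 + \frac{1}{7} \cdot 1 = 7 + \frac{1}{7} = \frac{50}{7}$)
$T = \frac{21}{2}$ ($T = \frac{1}{2} \cdot 21 = \frac{21}{2} \approx 10.5$)
$t{\left(j,a \right)} = \frac{50}{7} - a$
$20 t{\left(-4,T \right)} = 20 \left(\frac{50}{7} - \frac{21}{2}\right) = 20 \left(- \frac{47}{14}\right) = - \frac{470}{7}$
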